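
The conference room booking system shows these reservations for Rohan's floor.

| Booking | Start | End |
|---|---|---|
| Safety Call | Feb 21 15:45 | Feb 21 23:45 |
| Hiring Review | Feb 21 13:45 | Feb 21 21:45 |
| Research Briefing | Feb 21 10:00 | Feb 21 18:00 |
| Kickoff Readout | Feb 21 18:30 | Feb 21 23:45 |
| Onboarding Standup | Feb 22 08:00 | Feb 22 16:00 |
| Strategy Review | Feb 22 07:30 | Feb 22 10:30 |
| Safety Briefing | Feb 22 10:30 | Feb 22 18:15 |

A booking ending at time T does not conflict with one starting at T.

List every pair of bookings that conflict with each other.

Sorted by start: Research Briefing, Hiring Review, Safety Call, Kickoff Readout, Strategy Review, Onboarding Standup, Safety Briefing.
Hiring Review starts before Research Briefing ends → Research Briefing and Hiring Review overlap.
Safety Call starts before Research Briefing ends → Research Briefing and Safety Call overlap.
Kickoff Readout starts after Research Briefing ends — done with Research Briefing.
Safety Call starts before Hiring Review ends → Hiring Review and Safety Call overlap.
Kickoff Readout starts before Hiring Review ends → Hiring Review and Kickoff Readout overlap.
Strategy Review starts after Hiring Review ends — done with Hiring Review.
Kickoff Readout starts before Safety Call ends → Safety Call and Kickoff Readout overlap.
Strategy Review starts after Safety Call ends — done with Safety Call.
Strategy Review starts after Kickoff Readout ends — done with Kickoff Readout.
Onboarding Standup starts before Strategy Review ends → Strategy Review and Onboarding Standup overlap.
Safety Briefing starts exactly when Strategy Review ends (back-to-back, no overlap).
Safety Briefing starts before Onboarding Standup ends → Onboarding Standup and Safety Briefing overlap.

Hiring Review & Kickoff Readout, Hiring Review & Research Briefing, Hiring Review & Safety Call, Kickoff Readout & Safety Call, Onboarding Standup & Safety Briefing, Onboarding Standup & Strategy Review, Research Briefing & Safety Call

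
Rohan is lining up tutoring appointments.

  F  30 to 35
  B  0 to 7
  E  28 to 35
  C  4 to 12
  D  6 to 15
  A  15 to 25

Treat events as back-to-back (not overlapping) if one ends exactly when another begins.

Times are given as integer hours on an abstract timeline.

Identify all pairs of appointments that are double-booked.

B & C, B & D, C & D, E & F

Sorted by start: B, C, D, A, E, F.
C starts before B ends → B and C overlap.
D starts before B ends → B and D overlap.
A starts after B ends — done with B.
D starts before C ends → C and D overlap.
A starts after C ends — done with C.
A starts exactly when D ends (back-to-back, no overlap) — done with D.
E starts after A ends — done with A.
F starts before E ends → E and F overlap.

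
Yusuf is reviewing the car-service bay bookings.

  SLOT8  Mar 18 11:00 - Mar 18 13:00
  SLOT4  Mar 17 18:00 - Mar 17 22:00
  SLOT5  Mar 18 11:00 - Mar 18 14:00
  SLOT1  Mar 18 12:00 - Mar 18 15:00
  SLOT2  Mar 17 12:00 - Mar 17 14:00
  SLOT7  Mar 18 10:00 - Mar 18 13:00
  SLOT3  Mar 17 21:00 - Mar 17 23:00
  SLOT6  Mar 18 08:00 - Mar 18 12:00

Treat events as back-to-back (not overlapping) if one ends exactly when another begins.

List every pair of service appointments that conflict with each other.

SLOT1 & SLOT5, SLOT1 & SLOT7, SLOT1 & SLOT8, SLOT3 & SLOT4, SLOT5 & SLOT6, SLOT5 & SLOT7, SLOT5 & SLOT8, SLOT6 & SLOT7, SLOT6 & SLOT8, SLOT7 & SLOT8

Sorted by start: SLOT2, SLOT4, SLOT3, SLOT6, SLOT7, SLOT5, SLOT8, SLOT1.
SLOT4 starts after SLOT2 ends, so nothing later overlaps SLOT2 either.
SLOT3 starts before SLOT4 ends → SLOT4 and SLOT3 overlap.
SLOT6 starts after SLOT4 ends, so nothing later overlaps SLOT4 either.
SLOT6 starts after SLOT3 ends, so nothing later overlaps SLOT3 either.
SLOT7 starts before SLOT6 ends → SLOT6 and SLOT7 overlap.
SLOT5 starts before SLOT6 ends → SLOT6 and SLOT5 overlap.
SLOT8 starts before SLOT6 ends → SLOT6 and SLOT8 overlap.
SLOT1 starts exactly when SLOT6 ends (back-to-back, no overlap).
SLOT5 starts before SLOT7 ends → SLOT7 and SLOT5 overlap.
SLOT8 starts before SLOT7 ends → SLOT7 and SLOT8 overlap.
SLOT1 starts before SLOT7 ends → SLOT7 and SLOT1 overlap.
SLOT8 starts before SLOT5 ends → SLOT5 and SLOT8 overlap.
SLOT1 starts before SLOT5 ends → SLOT5 and SLOT1 overlap.
SLOT1 starts before SLOT8 ends → SLOT8 and SLOT1 overlap.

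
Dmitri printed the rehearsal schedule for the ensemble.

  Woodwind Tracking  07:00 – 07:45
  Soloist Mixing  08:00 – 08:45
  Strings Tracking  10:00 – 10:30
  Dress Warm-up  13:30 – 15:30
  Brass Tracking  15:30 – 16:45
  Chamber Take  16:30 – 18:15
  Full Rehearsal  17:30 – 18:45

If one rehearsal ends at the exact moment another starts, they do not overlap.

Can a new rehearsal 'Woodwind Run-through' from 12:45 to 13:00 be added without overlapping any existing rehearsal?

Yes — the slot is free

Woodwind Tracking: ends 07:45 at or before Woodwind Run-through starts 12:45 → clear.
Soloist Mixing: ends 08:45 at or before Woodwind Run-through starts 12:45 → clear.
Strings Tracking: ends 10:30 at or before Woodwind Run-through starts 12:45 → clear.
Dress Warm-up: starts 13:30 at or after Woodwind Run-through ends 13:00 → clear.
Brass Tracking: starts 15:30 at or after Woodwind Run-through ends 13:00 → clear.
Chamber Take: starts 16:30 at or after Woodwind Run-through ends 13:00 → clear.
Full Rehearsal: starts 17:30 at or after Woodwind Run-through ends 13:00 → clear.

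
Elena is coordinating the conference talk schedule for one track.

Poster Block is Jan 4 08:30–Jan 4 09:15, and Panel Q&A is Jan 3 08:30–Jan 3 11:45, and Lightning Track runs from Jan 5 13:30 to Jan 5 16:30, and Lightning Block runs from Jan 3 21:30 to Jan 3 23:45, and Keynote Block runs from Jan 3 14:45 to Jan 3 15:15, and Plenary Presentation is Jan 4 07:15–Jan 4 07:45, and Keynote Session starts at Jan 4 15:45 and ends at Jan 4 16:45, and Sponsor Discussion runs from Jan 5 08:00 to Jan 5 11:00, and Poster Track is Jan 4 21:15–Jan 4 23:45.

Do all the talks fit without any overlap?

Yes

Sorted by start: Panel Q&A, Keynote Block, Lightning Block, Plenary Presentation, Poster Block, Keynote Session, Poster Track, Sponsor Discussion, Lightning Track.
Keynote Block starts after Panel Q&A ends — done with Panel Q&A.
Lightning Block starts after Keynote Block ends — done with Keynote Block.
Plenary Presentation starts after Lightning Block ends — done with Lightning Block.
Poster Block starts after Plenary Presentation ends — done with Plenary Presentation.
Keynote Session starts after Poster Block ends — done with Poster Block.
Poster Track starts after Keynote Session ends — done with Keynote Session.
Sponsor Discussion starts after Poster Track ends — done with Poster Track.
Lightning Track starts after Sponsor Discussion ends.
Every pair is clear; the schedule has no overlaps.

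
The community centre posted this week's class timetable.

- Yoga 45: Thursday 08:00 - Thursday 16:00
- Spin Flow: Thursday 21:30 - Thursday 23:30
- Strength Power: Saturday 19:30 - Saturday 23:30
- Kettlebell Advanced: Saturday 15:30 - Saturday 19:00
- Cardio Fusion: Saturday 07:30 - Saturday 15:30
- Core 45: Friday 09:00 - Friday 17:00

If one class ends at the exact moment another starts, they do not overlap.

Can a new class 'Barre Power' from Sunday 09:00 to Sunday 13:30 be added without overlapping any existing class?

Yes — the slot is free

Yoga 45: ends Thursday 16:00 at or before Barre Power starts Sunday 09:00 → clear.
Spin Flow: ends Thursday 23:30 at or before Barre Power starts Sunday 09:00 → clear.
Core 45: ends Friday 17:00 at or before Barre Power starts Sunday 09:00 → clear.
Cardio Fusion: ends Saturday 15:30 at or before Barre Power starts Sunday 09:00 → clear.
Kettlebell Advanced: ends Saturday 19:00 at or before Barre Power starts Sunday 09:00 → clear.
Strength Power: ends Saturday 23:30 at or before Barre Power starts Sunday 09:00 → clear.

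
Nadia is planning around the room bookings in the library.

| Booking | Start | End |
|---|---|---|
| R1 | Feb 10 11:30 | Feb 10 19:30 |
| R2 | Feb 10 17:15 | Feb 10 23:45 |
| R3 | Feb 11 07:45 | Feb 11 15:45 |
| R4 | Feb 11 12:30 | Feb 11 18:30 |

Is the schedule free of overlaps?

Sorted by start: R1, R2, R3, R4.
R2 starts before R1 ends → R1 and R2 overlap.
That's a conflict, so the schedule is not conflict-free.

No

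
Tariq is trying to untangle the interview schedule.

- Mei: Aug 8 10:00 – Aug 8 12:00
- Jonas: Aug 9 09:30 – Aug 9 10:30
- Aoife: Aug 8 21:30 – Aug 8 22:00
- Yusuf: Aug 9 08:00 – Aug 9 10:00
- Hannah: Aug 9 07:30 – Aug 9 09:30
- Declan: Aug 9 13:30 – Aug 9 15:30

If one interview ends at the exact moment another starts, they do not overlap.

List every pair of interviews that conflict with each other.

Hannah & Yusuf, Jonas & Yusuf

Sorted by start: Mei, Aoife, Hannah, Yusuf, Jonas, Declan.
Aoife starts after Mei ends — done with Mei.
Hannah starts after Aoife ends — done with Aoife.
Yusuf starts before Hannah ends → Hannah and Yusuf overlap.
Jonas starts exactly when Hannah ends (back-to-back, no overlap) — done with Hannah.
Jonas starts before Yusuf ends → Yusuf and Jonas overlap.
Declan starts after Yusuf ends.
Declan starts after Jonas ends.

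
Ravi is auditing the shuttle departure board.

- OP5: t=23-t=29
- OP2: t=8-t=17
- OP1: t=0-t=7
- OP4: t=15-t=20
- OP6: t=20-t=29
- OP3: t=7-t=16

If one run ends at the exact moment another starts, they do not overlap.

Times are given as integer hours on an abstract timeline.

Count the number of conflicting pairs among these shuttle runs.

Sorted by start: OP1, OP3, OP2, OP4, OP6, OP5.
OP3 starts exactly when OP1 ends (back-to-back, no overlap), so nothing later overlaps OP1 either.
OP2 starts before OP3 ends → OP3 and OP2 overlap.
OP4 starts before OP3 ends → OP3 and OP4 overlap.
OP6 starts after OP3 ends, so nothing later overlaps OP3 either.
OP4 starts before OP2 ends → OP2 and OP4 overlap.
OP6 starts after OP2 ends, so nothing later overlaps OP2 either.
OP6 starts exactly when OP4 ends (back-to-back, no overlap), so nothing later overlaps OP4 either.
OP5 starts before OP6 ends → OP6 and OP5 overlap.
Overlapping pairs: OP2 & OP3, OP2 & OP4, OP3 & OP4, OP5 & OP6 — 4 in total.

4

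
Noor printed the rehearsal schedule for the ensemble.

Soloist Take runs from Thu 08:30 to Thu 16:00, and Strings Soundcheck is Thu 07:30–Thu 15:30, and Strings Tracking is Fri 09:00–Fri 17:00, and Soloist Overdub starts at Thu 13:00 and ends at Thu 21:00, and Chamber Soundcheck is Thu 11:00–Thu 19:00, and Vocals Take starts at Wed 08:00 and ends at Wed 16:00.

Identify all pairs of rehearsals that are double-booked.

Sorted by start: Vocals Take, Strings Soundcheck, Soloist Take, Chamber Soundcheck, Soloist Overdub, Strings Tracking.
Strings Soundcheck starts after Vocals Take ends, so Vocals Take has no further overlaps.
Soloist Take starts before Strings Soundcheck ends → Strings Soundcheck and Soloist Take overlap.
Chamber Soundcheck starts before Strings Soundcheck ends → Strings Soundcheck and Chamber Soundcheck overlap.
Soloist Overdub starts before Strings Soundcheck ends → Strings Soundcheck and Soloist Overdub overlap.
Strings Tracking starts after Strings Soundcheck ends.
Chamber Soundcheck starts before Soloist Take ends → Soloist Take and Chamber Soundcheck overlap.
Soloist Overdub starts before Soloist Take ends → Soloist Take and Soloist Overdub overlap.
Strings Tracking starts after Soloist Take ends.
Soloist Overdub starts before Chamber Soundcheck ends → Chamber Soundcheck and Soloist Overdub overlap.
Strings Tracking starts after Chamber Soundcheck ends.
Strings Tracking starts after Soloist Overdub ends.

Chamber Soundcheck & Soloist Overdub, Chamber Soundcheck & Soloist Take, Chamber Soundcheck & Strings Soundcheck, Soloist Overdub & Soloist Take, Soloist Overdub & Strings Soundcheck, Soloist Take & Strings Soundcheck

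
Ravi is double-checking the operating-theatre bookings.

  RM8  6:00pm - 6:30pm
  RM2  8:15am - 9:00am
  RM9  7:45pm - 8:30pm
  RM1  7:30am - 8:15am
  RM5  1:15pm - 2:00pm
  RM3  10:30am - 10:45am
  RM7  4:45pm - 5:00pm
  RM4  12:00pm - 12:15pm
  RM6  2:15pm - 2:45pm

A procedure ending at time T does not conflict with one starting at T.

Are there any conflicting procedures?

Sorted by start: RM1, RM2, RM3, RM4, RM5, RM6, RM7, RM8, RM9.
RM2 starts exactly when RM1 ends (back-to-back, no overlap); RM1 is clear from here.
RM3 starts after RM2 ends; RM2 is clear from here.
RM4 starts after RM3 ends; RM3 is clear from here.
RM5 starts after RM4 ends; RM4 is clear from here.
RM6 starts after RM5 ends; RM5 is clear from here.
RM7 starts after RM6 ends; RM6 is clear from here.
RM8 starts after RM7 ends; RM7 is clear from here.
RM9 starts after RM8 ends.
Every pair is clear; the schedule has no overlaps.

No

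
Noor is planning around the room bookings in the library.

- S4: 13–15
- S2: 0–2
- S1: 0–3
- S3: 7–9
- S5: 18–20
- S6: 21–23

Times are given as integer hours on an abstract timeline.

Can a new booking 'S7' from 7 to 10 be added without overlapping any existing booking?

No — it overlaps S3

S1: ends 3 at or before S7 starts 7 → clear.
S2: ends 2 at or before S7 starts 7 → clear.
S3: starts 7 before S7 ends 10, and ends 9 after S7 starts 7 → overlap.
S4: starts 13 at or after S7 ends 10 → clear.
S5: starts 18 at or after S7 ends 10 → clear.
S6: starts 21 at or after S7 ends 10 → clear.
S7 overlaps S3.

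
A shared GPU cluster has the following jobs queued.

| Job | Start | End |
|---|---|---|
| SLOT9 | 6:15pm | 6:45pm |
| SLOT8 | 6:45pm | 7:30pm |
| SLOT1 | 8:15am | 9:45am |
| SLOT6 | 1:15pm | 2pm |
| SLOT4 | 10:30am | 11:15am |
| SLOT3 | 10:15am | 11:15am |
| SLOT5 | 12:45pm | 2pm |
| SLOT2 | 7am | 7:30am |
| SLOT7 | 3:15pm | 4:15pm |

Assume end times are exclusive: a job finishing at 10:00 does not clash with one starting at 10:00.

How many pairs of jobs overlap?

Sorted by start: SLOT2, SLOT1, SLOT3, SLOT4, SLOT5, SLOT6, SLOT7, SLOT9, SLOT8.
SLOT1 starts after SLOT2 ends, so SLOT2 has no further overlaps.
SLOT3 starts after SLOT1 ends, so SLOT1 has no further overlaps.
SLOT4 starts before SLOT3 ends → SLOT3 and SLOT4 overlap.
SLOT5 starts after SLOT3 ends, so SLOT3 has no further overlaps.
SLOT5 starts after SLOT4 ends, so SLOT4 has no further overlaps.
SLOT6 starts before SLOT5 ends → SLOT5 and SLOT6 overlap.
SLOT7 starts after SLOT5 ends, so SLOT5 has no further overlaps.
SLOT7 starts after SLOT6 ends, so SLOT6 has no further overlaps.
SLOT9 starts after SLOT7 ends, so SLOT7 has no further overlaps.
SLOT8 starts exactly when SLOT9 ends (back-to-back, no overlap).
Overlapping pairs: SLOT3 & SLOT4, SLOT5 & SLOT6 — 2 in total.

2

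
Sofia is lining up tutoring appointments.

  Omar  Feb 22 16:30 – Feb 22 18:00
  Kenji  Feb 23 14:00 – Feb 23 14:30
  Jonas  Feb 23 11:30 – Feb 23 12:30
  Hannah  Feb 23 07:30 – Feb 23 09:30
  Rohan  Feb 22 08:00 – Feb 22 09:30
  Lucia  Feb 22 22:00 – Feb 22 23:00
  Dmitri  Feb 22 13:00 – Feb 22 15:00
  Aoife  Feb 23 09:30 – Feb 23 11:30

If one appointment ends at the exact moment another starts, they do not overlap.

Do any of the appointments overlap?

No

Sorted by start: Rohan, Dmitri, Omar, Lucia, Hannah, Aoife, Jonas, Kenji.
Dmitri starts after Rohan ends, so Rohan has no further overlaps.
Omar starts after Dmitri ends, so Dmitri has no further overlaps.
Lucia starts after Omar ends, so Omar has no further overlaps.
Hannah starts after Lucia ends, so Lucia has no further overlaps.
Aoife starts exactly when Hannah ends (back-to-back, no overlap), so Hannah has no further overlaps.
Jonas starts exactly when Aoife ends (back-to-back, no overlap), so Aoife has no further overlaps.
Kenji starts after Jonas ends.
Every pair is clear; the schedule has no overlaps.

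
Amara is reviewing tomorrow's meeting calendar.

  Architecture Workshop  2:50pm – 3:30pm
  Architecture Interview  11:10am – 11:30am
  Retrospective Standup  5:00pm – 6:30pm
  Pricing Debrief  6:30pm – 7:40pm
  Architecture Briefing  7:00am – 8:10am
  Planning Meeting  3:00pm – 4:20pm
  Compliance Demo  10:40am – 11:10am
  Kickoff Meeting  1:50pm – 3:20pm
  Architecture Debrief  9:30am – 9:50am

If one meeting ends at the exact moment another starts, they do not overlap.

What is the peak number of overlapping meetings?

Sweep the timeline, counting +1 at each start and −1 at each end (ends before starts at a tie):
7:00am start Architecture Briefing → 1
8:10am end Architecture Briefing → 0
9:30am start Architecture Debrief → 1
9:50am end Architecture Debrief → 0
10:40am start Compliance Demo → 1
11:10am end Compliance Demo → 0
11:10am start Architecture Interview → 1
11:30am end Architecture Interview → 0
1:50pm start Kickoff Meeting → 1
2:50pm start Architecture Workshop → 2
3:00pm start Planning Meeting → 3
3:20pm end Kickoff Meeting → 2
3:30pm end Architecture Workshop → 1
4:20pm end Planning Meeting → 0
5:00pm start Retrospective Standup → 1
6:30pm end Retrospective Standup → 0
6:30pm start Pricing Debrief → 1
7:40pm end Pricing Debrief → 0
Peak is 3, at 3:00pm (Architecture Workshop, Kickoff Meeting, Planning Meeting).

3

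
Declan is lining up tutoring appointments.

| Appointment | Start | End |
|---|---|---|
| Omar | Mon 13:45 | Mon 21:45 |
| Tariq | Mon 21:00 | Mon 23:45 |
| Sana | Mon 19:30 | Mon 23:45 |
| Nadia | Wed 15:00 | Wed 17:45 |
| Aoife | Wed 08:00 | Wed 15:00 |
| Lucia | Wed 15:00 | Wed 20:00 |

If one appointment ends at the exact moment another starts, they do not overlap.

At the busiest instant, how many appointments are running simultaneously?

3

Sweep the timeline, counting +1 at each start and −1 at each end (ends before starts at a tie):
Mon 13:45 start Omar → 1
Mon 19:30 start Sana → 2
Mon 21:00 start Tariq → 3
Mon 21:45 end Omar → 2
Mon 23:45 end Sana → 1
Mon 23:45 end Tariq → 0
Wed 08:00 start Aoife → 1
Wed 15:00 end Aoife → 0
Wed 15:00 start Lucia → 1
Wed 15:00 start Nadia → 2
Wed 17:45 end Nadia → 1
Wed 20:00 end Lucia → 0
Peak is 3, at Mon 21:00 (Omar, Sana, Tariq).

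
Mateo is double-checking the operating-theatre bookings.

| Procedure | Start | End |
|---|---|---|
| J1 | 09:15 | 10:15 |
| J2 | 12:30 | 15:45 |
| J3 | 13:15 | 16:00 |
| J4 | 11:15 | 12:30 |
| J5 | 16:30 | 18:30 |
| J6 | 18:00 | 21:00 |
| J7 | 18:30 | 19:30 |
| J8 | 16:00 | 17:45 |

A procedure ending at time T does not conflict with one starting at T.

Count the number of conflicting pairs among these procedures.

Check each pair: they overlap iff neither finishes before the other starts.
Sorted by start: J1, J4, J2, J3, J8, J5, J6, J7.
J4 starts after J1 ends — done with J1.
J2 starts exactly when J4 ends (back-to-back, no overlap) — done with J4.
J3 starts before J2 ends → J2 and J3 overlap.
J8 starts after J2 ends — done with J2.
J8 starts exactly when J3 ends (back-to-back, no overlap) — done with J3.
J5 starts before J8 ends → J8 and J5 overlap.
J6 starts after J8 ends — done with J8.
J6 starts before J5 ends → J5 and J6 overlap.
J7 starts exactly when J5 ends (back-to-back, no overlap).
J7 starts before J6 ends → J6 and J7 overlap.
Overlapping pairs: J2 & J3, J5 & J6, J5 & J8, J6 & J7 — 4 in total.

4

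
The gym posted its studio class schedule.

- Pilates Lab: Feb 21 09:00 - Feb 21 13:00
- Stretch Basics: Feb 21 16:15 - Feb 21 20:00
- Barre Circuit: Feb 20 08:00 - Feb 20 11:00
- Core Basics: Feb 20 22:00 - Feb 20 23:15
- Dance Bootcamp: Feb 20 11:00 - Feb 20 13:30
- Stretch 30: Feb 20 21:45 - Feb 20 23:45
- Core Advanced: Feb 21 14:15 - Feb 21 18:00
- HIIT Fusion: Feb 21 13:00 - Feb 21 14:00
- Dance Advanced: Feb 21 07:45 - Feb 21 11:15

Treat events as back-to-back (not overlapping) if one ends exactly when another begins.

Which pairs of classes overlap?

Core Advanced & Stretch Basics, Core Basics & Stretch 30, Dance Advanced & Pilates Lab

Sorted by start: Barre Circuit, Dance Bootcamp, Stretch 30, Core Basics, Dance Advanced, Pilates Lab, HIIT Fusion, Core Advanced, Stretch Basics.
Dance Bootcamp starts exactly when Barre Circuit ends (back-to-back, no overlap); Barre Circuit is clear from here.
Stretch 30 starts after Dance Bootcamp ends; Dance Bootcamp is clear from here.
Core Basics starts before Stretch 30 ends → Stretch 30 and Core Basics overlap.
Dance Advanced starts after Stretch 30 ends; Stretch 30 is clear from here.
Dance Advanced starts after Core Basics ends; Core Basics is clear from here.
Pilates Lab starts before Dance Advanced ends → Dance Advanced and Pilates Lab overlap.
HIIT Fusion starts after Dance Advanced ends; Dance Advanced is clear from here.
HIIT Fusion starts exactly when Pilates Lab ends (back-to-back, no overlap); Pilates Lab is clear from here.
Core Advanced starts after HIIT Fusion ends; HIIT Fusion is clear from here.
Stretch Basics starts before Core Advanced ends → Core Advanced and Stretch Basics overlap.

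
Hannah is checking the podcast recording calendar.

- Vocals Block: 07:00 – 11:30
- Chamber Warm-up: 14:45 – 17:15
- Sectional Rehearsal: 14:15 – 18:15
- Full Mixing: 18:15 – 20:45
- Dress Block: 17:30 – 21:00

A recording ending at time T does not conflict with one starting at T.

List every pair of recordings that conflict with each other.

Chamber Warm-up & Sectional Rehearsal, Dress Block & Full Mixing, Dress Block & Sectional Rehearsal

Sorted by start: Vocals Block, Sectional Rehearsal, Chamber Warm-up, Dress Block, Full Mixing.
Sectional Rehearsal starts after Vocals Block ends — done with Vocals Block.
Chamber Warm-up starts before Sectional Rehearsal ends → Sectional Rehearsal and Chamber Warm-up overlap.
Dress Block starts before Sectional Rehearsal ends → Sectional Rehearsal and Dress Block overlap.
Full Mixing starts exactly when Sectional Rehearsal ends (back-to-back, no overlap).
Dress Block starts after Chamber Warm-up ends — done with Chamber Warm-up.
Full Mixing starts before Dress Block ends → Dress Block and Full Mixing overlap.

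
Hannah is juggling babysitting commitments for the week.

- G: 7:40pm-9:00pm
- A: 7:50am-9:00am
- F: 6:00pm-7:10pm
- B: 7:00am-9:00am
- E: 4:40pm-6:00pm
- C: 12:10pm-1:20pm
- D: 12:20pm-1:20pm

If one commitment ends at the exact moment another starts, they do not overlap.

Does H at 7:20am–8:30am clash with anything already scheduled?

B: starts 7:00am before H ends 8:30am, and ends 9:00am after H starts 7:20am → overlap.
A: starts 7:50am before H ends 8:30am, and ends 9:00am after H starts 7:20am → overlap.
C: starts 12:10pm at or after H ends 8:30am → clear.
D: starts 12:20pm at or after H ends 8:30am → clear.
E: starts 4:40pm at or after H ends 8:30am → clear.
F: starts 6:00pm at or after H ends 8:30am → clear.
G: starts 7:40pm at or after H ends 8:30am → clear.
H overlaps A, B.

Yes — it overlaps A, B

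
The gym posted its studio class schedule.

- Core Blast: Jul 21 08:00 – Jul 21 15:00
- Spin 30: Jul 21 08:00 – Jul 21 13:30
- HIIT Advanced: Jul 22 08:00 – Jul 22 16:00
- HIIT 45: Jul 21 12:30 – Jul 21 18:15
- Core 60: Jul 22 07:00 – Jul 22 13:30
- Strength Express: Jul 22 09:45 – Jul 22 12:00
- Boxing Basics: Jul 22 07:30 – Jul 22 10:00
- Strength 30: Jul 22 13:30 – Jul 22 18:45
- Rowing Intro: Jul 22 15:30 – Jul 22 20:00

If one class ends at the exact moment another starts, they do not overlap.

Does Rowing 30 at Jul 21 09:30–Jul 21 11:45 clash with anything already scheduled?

Yes — it overlaps Core Blast, Spin 30

Core Blast: starts Jul 21 08:00 before Rowing 30 ends Jul 21 11:45, and ends Jul 21 15:00 after Rowing 30 starts Jul 21 09:30 → overlap.
Spin 30: starts Jul 21 08:00 before Rowing 30 ends Jul 21 11:45, and ends Jul 21 13:30 after Rowing 30 starts Jul 21 09:30 → overlap.
HIIT 45: starts Jul 21 12:30 at or after Rowing 30 ends Jul 21 11:45 → clear.
Core 60: starts Jul 22 07:00 at or after Rowing 30 ends Jul 21 11:45 → clear.
Boxing Basics: starts Jul 22 07:30 at or after Rowing 30 ends Jul 21 11:45 → clear.
HIIT Advanced: starts Jul 22 08:00 at or after Rowing 30 ends Jul 21 11:45 → clear.
Strength Express: starts Jul 22 09:45 at or after Rowing 30 ends Jul 21 11:45 → clear.
Strength 30: starts Jul 22 13:30 at or after Rowing 30 ends Jul 21 11:45 → clear.
Rowing Intro: starts Jul 22 15:30 at or after Rowing 30 ends Jul 21 11:45 → clear.
Rowing 30 overlaps Core Blast, Spin 30.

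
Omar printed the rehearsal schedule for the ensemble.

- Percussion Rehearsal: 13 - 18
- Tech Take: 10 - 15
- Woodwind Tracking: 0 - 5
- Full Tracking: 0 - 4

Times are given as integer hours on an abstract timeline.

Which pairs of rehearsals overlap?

Sorted by start: Woodwind Tracking, Full Tracking, Tech Take, Percussion Rehearsal.
Full Tracking starts before Woodwind Tracking ends → Woodwind Tracking and Full Tracking overlap.
Tech Take starts after Woodwind Tracking ends; Woodwind Tracking is clear from here.
Tech Take starts after Full Tracking ends; Full Tracking is clear from here.
Percussion Rehearsal starts before Tech Take ends → Tech Take and Percussion Rehearsal overlap.

Full Tracking & Woodwind Tracking, Percussion Rehearsal & Tech Take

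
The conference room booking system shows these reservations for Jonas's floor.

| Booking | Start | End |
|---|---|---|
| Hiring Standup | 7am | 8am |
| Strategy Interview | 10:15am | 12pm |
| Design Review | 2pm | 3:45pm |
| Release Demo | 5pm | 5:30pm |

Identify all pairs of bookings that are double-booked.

no conflicts

Sorted by start: Hiring Standup, Strategy Interview, Design Review, Release Demo.
Strategy Interview starts after Hiring Standup ends, so Hiring Standup has no further overlaps.
Design Review starts after Strategy Interview ends, so Strategy Interview has no further overlaps.
Release Demo starts after Design Review ends.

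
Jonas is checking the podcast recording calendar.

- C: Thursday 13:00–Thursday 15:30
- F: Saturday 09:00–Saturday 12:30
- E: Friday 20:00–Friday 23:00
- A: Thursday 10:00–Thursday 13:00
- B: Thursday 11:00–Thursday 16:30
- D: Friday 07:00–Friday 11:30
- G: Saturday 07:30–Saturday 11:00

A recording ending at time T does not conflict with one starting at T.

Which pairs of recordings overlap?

A & B, B & C, F & G

Sorted by start: A, B, C, D, E, G, F.
B starts before A ends → A and B overlap.
C starts exactly when A ends (back-to-back, no overlap); A is clear from here.
C starts before B ends → B and C overlap.
D starts after B ends; B is clear from here.
D starts after C ends; C is clear from here.
E starts after D ends; D is clear from here.
G starts after E ends; E is clear from here.
F starts before G ends → G and F overlap.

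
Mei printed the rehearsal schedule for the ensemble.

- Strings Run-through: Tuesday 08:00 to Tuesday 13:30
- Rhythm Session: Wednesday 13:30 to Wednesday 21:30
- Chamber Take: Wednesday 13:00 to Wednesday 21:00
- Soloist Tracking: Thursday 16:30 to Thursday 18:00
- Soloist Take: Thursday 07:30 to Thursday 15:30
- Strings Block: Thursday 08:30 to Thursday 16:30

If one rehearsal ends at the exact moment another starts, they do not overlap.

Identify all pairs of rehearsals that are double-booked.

Chamber Take & Rhythm Session, Soloist Take & Strings Block

Two intervals overlap when each starts before the other ends.
Sorted by start: Strings Run-through, Chamber Take, Rhythm Session, Soloist Take, Strings Block, Soloist Tracking.
Chamber Take starts after Strings Run-through ends, so nothing later overlaps Strings Run-through either.
Rhythm Session starts before Chamber Take ends → Chamber Take and Rhythm Session overlap.
Soloist Take starts after Chamber Take ends, so nothing later overlaps Chamber Take either.
Soloist Take starts after Rhythm Session ends, so nothing later overlaps Rhythm Session either.
Strings Block starts before Soloist Take ends → Soloist Take and Strings Block overlap.
Soloist Tracking starts after Soloist Take ends.
Soloist Tracking starts exactly when Strings Block ends (back-to-back, no overlap).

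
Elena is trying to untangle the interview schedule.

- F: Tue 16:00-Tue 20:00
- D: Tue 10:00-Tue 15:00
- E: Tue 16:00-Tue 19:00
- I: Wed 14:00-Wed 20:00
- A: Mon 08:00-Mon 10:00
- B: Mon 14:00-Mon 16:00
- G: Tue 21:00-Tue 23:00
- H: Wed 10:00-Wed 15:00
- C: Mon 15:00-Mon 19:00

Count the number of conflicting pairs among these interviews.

Check each pair: they overlap iff neither finishes before the other starts.
Sorted by start: A, B, C, D, E, F, G, H, I.
B starts after A ends; A is clear from here.
C starts before B ends → B and C overlap.
D starts after B ends; B is clear from here.
D starts after C ends; C is clear from here.
E starts after D ends; D is clear from here.
F starts before E ends → E and F overlap.
G starts after E ends; E is clear from here.
G starts after F ends; F is clear from here.
H starts after G ends; G is clear from here.
I starts before H ends → H and I overlap.
Overlapping pairs: B & C, E & F, H & I — 3 in total.

3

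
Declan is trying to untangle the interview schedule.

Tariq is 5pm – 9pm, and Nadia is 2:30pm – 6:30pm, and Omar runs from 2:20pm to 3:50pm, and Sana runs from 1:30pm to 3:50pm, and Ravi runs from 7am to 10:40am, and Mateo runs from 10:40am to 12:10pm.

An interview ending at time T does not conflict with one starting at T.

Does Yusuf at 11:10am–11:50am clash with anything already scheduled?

Yes — it overlaps Mateo

Ravi: ends 10:40am at or before Yusuf starts 11:10am → clear.
Mateo: starts 10:40am before Yusuf ends 11:50am, and ends 12:10pm after Yusuf starts 11:10am → overlap.
Sana: starts 1:30pm at or after Yusuf ends 11:50am → clear.
Omar: starts 2:20pm at or after Yusuf ends 11:50am → clear.
Nadia: starts 2:30pm at or after Yusuf ends 11:50am → clear.
Tariq: starts 5pm at or after Yusuf ends 11:50am → clear.
Yusuf overlaps Mateo.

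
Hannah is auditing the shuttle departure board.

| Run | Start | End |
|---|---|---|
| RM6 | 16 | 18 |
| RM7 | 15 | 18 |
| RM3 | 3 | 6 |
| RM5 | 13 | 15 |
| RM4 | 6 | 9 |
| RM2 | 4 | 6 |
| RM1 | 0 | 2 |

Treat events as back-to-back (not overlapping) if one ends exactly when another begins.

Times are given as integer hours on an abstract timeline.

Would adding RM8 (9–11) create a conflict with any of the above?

RM1: ends 2 at or before RM8 starts 9 → clear.
RM3: ends 6 at or before RM8 starts 9 → clear.
RM2: ends 6 at or before RM8 starts 9 → clear.
RM4: ends 9 at or before RM8 starts 9 → clear.
RM5: starts 13 at or after RM8 ends 11 → clear.
RM7: starts 15 at or after RM8 ends 11 → clear.
RM6: starts 16 at or after RM8 ends 11 → clear.

No — it doesn't clash with anything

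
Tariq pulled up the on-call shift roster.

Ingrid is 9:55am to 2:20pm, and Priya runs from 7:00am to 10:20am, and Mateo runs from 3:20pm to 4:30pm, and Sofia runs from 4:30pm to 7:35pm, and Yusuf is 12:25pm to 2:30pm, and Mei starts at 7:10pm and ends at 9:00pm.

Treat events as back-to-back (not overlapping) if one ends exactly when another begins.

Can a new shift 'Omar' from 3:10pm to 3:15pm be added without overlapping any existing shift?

Yes — the slot is free

Priya: ends 10:20am at or before Omar starts 3:10pm → clear.
Ingrid: ends 2:20pm at or before Omar starts 3:10pm → clear.
Yusuf: ends 2:30pm at or before Omar starts 3:10pm → clear.
Mateo: starts 3:20pm at or after Omar ends 3:15pm → clear.
Sofia: starts 4:30pm at or after Omar ends 3:15pm → clear.
Mei: starts 7:10pm at or after Omar ends 3:15pm → clear.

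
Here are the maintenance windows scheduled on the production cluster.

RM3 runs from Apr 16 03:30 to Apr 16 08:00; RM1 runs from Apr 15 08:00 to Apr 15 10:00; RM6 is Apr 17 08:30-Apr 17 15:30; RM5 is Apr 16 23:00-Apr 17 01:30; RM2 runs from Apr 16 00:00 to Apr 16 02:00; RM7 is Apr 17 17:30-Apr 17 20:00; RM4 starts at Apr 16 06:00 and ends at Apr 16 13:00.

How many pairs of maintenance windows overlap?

Check each pair: they overlap iff neither finishes before the other starts.
Sorted by start: RM1, RM2, RM3, RM4, RM5, RM6, RM7.
RM2 starts after RM1 ends — done with RM1.
RM3 starts after RM2 ends — done with RM2.
RM4 starts before RM3 ends → RM3 and RM4 overlap.
RM5 starts after RM3 ends — done with RM3.
RM5 starts after RM4 ends — done with RM4.
RM6 starts after RM5 ends — done with RM5.
RM7 starts after RM6 ends.
Overlapping pairs: RM3 & RM4 — 1 in total.

1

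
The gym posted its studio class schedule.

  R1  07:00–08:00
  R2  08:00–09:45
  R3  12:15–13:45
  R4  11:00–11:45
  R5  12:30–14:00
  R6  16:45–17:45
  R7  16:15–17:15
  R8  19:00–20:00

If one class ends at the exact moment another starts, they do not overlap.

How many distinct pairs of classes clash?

Sorted by start: R1, R2, R4, R3, R5, R7, R6, R8.
R2 starts exactly when R1 ends (back-to-back, no overlap), so nothing later overlaps R1 either.
R4 starts after R2 ends, so nothing later overlaps R2 either.
R3 starts after R4 ends, so nothing later overlaps R4 either.
R5 starts before R3 ends → R3 and R5 overlap.
R7 starts after R3 ends, so nothing later overlaps R3 either.
R7 starts after R5 ends, so nothing later overlaps R5 either.
R6 starts before R7 ends → R7 and R6 overlap.
R8 starts after R7 ends.
R8 starts after R6 ends.
Overlapping pairs: R3 & R5, R6 & R7 — 2 in total.

2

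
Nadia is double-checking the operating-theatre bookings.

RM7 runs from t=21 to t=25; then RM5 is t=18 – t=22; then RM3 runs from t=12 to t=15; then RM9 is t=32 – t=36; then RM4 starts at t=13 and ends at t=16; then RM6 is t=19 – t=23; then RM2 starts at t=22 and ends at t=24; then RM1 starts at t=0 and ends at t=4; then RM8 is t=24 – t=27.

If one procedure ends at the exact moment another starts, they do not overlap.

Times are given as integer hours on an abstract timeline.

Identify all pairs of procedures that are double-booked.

RM2 & RM6, RM2 & RM7, RM3 & RM4, RM5 & RM6, RM5 & RM7, RM6 & RM7, RM7 & RM8

Sorted by start: RM1, RM3, RM4, RM5, RM6, RM7, RM2, RM8, RM9.
RM3 starts after RM1 ends, so RM1 has no further overlaps.
RM4 starts before RM3 ends → RM3 and RM4 overlap.
RM5 starts after RM3 ends, so RM3 has no further overlaps.
RM5 starts after RM4 ends, so RM4 has no further overlaps.
RM6 starts before RM5 ends → RM5 and RM6 overlap.
RM7 starts before RM5 ends → RM5 and RM7 overlap.
RM2 starts exactly when RM5 ends (back-to-back, no overlap), so RM5 has no further overlaps.
RM7 starts before RM6 ends → RM6 and RM7 overlap.
RM2 starts before RM6 ends → RM6 and RM2 overlap.
RM8 starts after RM6 ends, so RM6 has no further overlaps.
RM2 starts before RM7 ends → RM7 and RM2 overlap.
RM8 starts before RM7 ends → RM7 and RM8 overlap.
RM9 starts after RM7 ends.
RM8 starts exactly when RM2 ends (back-to-back, no overlap), so RM2 has no further overlaps.
RM9 starts after RM8 ends.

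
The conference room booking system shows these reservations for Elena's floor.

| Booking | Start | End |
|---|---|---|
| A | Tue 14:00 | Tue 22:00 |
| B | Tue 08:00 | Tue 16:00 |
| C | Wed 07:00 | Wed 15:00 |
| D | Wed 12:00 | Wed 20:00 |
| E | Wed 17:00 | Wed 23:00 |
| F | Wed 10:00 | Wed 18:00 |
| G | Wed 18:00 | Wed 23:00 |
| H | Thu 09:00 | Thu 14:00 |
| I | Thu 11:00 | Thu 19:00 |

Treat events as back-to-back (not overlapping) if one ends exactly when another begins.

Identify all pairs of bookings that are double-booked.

A & B, C & D, C & F, D & E, D & F, D & G, E & F, E & G, H & I

Check each pair: they overlap iff neither finishes before the other starts.
Sorted by start: B, A, C, F, D, E, G, H, I.
A starts before B ends → B and A overlap.
C starts after B ends, so B has no further overlaps.
C starts after A ends, so A has no further overlaps.
F starts before C ends → C and F overlap.
D starts before C ends → C and D overlap.
E starts after C ends, so C has no further overlaps.
D starts before F ends → F and D overlap.
E starts before F ends → F and E overlap.
G starts exactly when F ends (back-to-back, no overlap), so F has no further overlaps.
E starts before D ends → D and E overlap.
G starts before D ends → D and G overlap.
H starts after D ends, so D has no further overlaps.
G starts before E ends → E and G overlap.
H starts after E ends, so E has no further overlaps.
H starts after G ends, so G has no further overlaps.
I starts before H ends → H and I overlap.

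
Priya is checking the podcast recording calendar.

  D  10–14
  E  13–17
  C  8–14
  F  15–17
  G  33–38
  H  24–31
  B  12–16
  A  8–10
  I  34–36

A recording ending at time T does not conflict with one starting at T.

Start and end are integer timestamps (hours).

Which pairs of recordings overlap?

Sorted by start: A, C, D, B, E, F, H, G, I.
C starts before A ends → A and C overlap.
D starts exactly when A ends (back-to-back, no overlap), so A has no further overlaps.
D starts before C ends → C and D overlap.
B starts before C ends → C and B overlap.
E starts before C ends → C and E overlap.
F starts after C ends, so C has no further overlaps.
B starts before D ends → D and B overlap.
E starts before D ends → D and E overlap.
F starts after D ends, so D has no further overlaps.
E starts before B ends → B and E overlap.
F starts before B ends → B and F overlap.
H starts after B ends, so B has no further overlaps.
F starts before E ends → E and F overlap.
H starts after E ends, so E has no further overlaps.
H starts after F ends, so F has no further overlaps.
G starts after H ends, so H has no further overlaps.
I starts before G ends → G and I overlap.

A & C, B & C, B & D, B & E, B & F, C & D, C & E, D & E, E & F, G & I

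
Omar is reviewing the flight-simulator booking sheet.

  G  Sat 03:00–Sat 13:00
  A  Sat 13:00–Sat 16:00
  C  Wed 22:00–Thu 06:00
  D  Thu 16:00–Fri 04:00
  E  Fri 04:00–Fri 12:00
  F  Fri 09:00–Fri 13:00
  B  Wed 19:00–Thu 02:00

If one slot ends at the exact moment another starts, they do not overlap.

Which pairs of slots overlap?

B & C, E & F

Sorted by start: B, C, D, E, F, G, A.
C starts before B ends → B and C overlap.
D starts after B ends, so B has no further overlaps.
D starts after C ends, so C has no further overlaps.
E starts exactly when D ends (back-to-back, no overlap), so D has no further overlaps.
F starts before E ends → E and F overlap.
G starts after E ends, so E has no further overlaps.
G starts after F ends, so F has no further overlaps.
A starts exactly when G ends (back-to-back, no overlap).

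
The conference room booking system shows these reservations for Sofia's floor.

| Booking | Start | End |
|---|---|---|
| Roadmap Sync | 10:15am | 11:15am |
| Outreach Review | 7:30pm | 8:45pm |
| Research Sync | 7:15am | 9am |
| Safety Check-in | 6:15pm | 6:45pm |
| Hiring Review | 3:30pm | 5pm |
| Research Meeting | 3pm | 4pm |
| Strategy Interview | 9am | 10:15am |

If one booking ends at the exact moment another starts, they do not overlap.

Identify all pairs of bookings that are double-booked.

Sorted by start: Research Sync, Strategy Interview, Roadmap Sync, Research Meeting, Hiring Review, Safety Check-in, Outreach Review.
Strategy Interview starts exactly when Research Sync ends (back-to-back, no overlap); Research Sync is clear from here.
Roadmap Sync starts exactly when Strategy Interview ends (back-to-back, no overlap); Strategy Interview is clear from here.
Research Meeting starts after Roadmap Sync ends; Roadmap Sync is clear from here.
Hiring Review starts before Research Meeting ends → Research Meeting and Hiring Review overlap.
Safety Check-in starts after Research Meeting ends; Research Meeting is clear from here.
Safety Check-in starts after Hiring Review ends; Hiring Review is clear from here.
Outreach Review starts after Safety Check-in ends.

Hiring Review & Research Meeting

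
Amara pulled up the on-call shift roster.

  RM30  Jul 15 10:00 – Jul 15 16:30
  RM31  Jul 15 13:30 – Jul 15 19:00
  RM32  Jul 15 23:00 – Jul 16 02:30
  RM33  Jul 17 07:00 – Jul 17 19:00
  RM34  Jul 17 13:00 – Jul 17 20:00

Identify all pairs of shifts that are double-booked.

Sorted by start: RM30, RM31, RM32, RM33, RM34.
RM31 starts before RM30 ends → RM30 and RM31 overlap.
RM32 starts after RM30 ends; RM30 is clear from here.
RM32 starts after RM31 ends; RM31 is clear from here.
RM33 starts after RM32 ends; RM32 is clear from here.
RM34 starts before RM33 ends → RM33 and RM34 overlap.

RM30 & RM31, RM33 & RM34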